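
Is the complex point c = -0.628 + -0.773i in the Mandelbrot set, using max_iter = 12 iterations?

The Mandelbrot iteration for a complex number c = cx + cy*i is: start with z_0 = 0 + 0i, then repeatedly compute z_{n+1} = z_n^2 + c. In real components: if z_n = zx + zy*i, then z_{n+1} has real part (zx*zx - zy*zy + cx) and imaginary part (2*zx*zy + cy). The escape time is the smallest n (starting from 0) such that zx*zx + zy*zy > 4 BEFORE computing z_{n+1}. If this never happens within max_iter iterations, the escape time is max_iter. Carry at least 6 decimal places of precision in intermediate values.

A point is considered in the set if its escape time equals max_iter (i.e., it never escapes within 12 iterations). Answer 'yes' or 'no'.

z_0 = 0 + 0i, c = -0.6280 + -0.7730i
Iter 1: z = -0.6280 + -0.7730i, |z|^2 = 0.9919
Iter 2: z = -0.8311 + 0.1979i, |z|^2 = 0.7300
Iter 3: z = 0.0236 + -1.1019i, |z|^2 = 1.2148
Iter 4: z = -1.8417 + -0.8251i, |z|^2 = 4.0728
Escaped at iteration 4

Answer: no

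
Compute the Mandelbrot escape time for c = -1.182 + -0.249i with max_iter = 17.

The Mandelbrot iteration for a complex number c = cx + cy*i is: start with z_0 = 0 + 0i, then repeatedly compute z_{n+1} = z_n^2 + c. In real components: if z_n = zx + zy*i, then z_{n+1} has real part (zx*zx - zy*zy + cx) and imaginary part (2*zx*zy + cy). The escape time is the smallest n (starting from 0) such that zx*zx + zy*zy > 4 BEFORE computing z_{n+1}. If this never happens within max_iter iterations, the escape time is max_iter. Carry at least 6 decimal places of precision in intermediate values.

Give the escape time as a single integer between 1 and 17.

Answer: 17

Derivation:
z_0 = 0 + 0i, c = -1.1820 + -0.2490i
Iter 1: z = -1.1820 + -0.2490i, |z|^2 = 1.4591
Iter 2: z = 0.1531 + 0.3396i, |z|^2 = 0.1388
Iter 3: z = -1.2739 + -0.1450i, |z|^2 = 1.6439
Iter 4: z = 0.4198 + 0.1204i, |z|^2 = 0.1907
Iter 5: z = -1.0203 + -0.1479i, |z|^2 = 1.0628
Iter 6: z = -0.1630 + 0.0528i, |z|^2 = 0.0293
Iter 7: z = -1.1582 + -0.2662i, |z|^2 = 1.4124
Iter 8: z = 0.0886 + 0.3677i, |z|^2 = 0.1430
Iter 9: z = -1.3093 + -0.1838i, |z|^2 = 1.7481
Iter 10: z = 0.4985 + 0.2324i, |z|^2 = 0.3025
Iter 11: z = -0.9875 + -0.0173i, |z|^2 = 0.9754
Iter 12: z = -0.2072 + -0.2148i, |z|^2 = 0.0891
Iter 13: z = -1.1852 + -0.1600i, |z|^2 = 1.4303
Iter 14: z = 0.1971 + 0.1302i, |z|^2 = 0.0558
Iter 15: z = -1.1601 + -0.1977i, |z|^2 = 1.3849
Iter 16: z = 0.1247 + 0.2096i, |z|^2 = 0.0595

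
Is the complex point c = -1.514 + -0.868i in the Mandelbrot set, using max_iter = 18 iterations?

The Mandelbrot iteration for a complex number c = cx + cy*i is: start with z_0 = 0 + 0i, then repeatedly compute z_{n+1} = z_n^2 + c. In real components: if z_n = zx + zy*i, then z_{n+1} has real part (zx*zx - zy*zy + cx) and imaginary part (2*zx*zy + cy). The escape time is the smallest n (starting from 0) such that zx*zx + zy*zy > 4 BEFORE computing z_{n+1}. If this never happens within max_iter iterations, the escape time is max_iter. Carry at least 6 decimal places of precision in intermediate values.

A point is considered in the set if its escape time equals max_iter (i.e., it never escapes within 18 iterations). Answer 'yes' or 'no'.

Answer: no

Derivation:
z_0 = 0 + 0i, c = -1.5140 + -0.8680i
Iter 1: z = -1.5140 + -0.8680i, |z|^2 = 3.0456
Iter 2: z = 0.0248 + 1.7603i, |z|^2 = 3.0993
Iter 3: z = -4.6121 + -0.7808i, |z|^2 = 21.8807
Escaped at iteration 3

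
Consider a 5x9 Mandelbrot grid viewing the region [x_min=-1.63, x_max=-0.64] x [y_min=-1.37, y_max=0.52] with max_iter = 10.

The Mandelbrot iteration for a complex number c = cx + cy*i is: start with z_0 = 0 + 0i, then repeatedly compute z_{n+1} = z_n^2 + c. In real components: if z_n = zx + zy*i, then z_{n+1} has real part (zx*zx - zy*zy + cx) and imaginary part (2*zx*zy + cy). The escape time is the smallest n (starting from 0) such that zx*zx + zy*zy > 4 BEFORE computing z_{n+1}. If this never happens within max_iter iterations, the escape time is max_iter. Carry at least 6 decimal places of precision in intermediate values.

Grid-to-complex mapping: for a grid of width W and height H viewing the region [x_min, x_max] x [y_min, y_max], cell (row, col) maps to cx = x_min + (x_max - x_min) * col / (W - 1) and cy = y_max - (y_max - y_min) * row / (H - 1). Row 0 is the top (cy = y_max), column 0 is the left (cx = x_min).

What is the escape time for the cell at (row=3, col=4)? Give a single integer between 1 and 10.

z_0 = 0 + 0i, c = -0.6400 + -0.1887i
Iter 1: z = -0.6400 + -0.1887i, |z|^2 = 0.4452
Iter 2: z = -0.2660 + 0.0529i, |z|^2 = 0.0736
Iter 3: z = -0.5720 + -0.2169i, |z|^2 = 0.3742
Iter 4: z = -0.3598 + 0.0594i, |z|^2 = 0.1330
Iter 5: z = -0.5141 + -0.2315i, |z|^2 = 0.3178
Iter 6: z = -0.4293 + 0.0492i, |z|^2 = 0.1867
Iter 7: z = -0.4581 + -0.2310i, |z|^2 = 0.2632
Iter 8: z = -0.4835 + 0.0229i, |z|^2 = 0.2343
Iter 9: z = -0.4067 + -0.2109i, |z|^2 = 0.2099

Answer: 10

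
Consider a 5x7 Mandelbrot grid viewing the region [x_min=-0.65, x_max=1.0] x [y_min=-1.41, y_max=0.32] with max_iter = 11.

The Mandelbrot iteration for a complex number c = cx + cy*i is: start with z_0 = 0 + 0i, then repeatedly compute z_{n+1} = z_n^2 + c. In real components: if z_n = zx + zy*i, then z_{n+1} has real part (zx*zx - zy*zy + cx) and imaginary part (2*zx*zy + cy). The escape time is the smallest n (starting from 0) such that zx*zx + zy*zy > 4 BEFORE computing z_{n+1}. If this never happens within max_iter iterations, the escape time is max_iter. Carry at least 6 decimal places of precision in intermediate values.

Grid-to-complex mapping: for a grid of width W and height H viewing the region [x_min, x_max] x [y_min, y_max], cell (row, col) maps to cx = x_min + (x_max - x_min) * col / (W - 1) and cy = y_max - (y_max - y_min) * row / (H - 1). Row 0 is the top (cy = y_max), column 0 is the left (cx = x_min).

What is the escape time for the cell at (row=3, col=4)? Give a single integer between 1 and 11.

Answer: 2

Derivation:
z_0 = 0 + 0i, c = 1.0000 + -0.5450i
Iter 1: z = 1.0000 + -0.5450i, |z|^2 = 1.2970
Iter 2: z = 1.7030 + -1.6350i, |z|^2 = 5.5733
Escaped at iteration 2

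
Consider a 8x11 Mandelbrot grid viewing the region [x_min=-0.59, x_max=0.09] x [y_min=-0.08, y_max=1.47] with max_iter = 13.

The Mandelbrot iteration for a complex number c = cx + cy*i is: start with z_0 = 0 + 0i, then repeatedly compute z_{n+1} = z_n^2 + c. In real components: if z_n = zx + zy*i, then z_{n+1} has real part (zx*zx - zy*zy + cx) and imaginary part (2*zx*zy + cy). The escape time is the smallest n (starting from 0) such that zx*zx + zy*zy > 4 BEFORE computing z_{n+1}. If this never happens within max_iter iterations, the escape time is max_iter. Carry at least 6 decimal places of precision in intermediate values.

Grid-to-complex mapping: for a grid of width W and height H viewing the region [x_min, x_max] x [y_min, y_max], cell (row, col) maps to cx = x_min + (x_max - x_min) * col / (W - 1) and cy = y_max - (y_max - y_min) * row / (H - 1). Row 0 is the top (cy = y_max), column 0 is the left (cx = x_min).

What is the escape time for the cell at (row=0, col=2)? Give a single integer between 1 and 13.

Answer: 2

Derivation:
z_0 = 0 + 0i, c = -0.3957 + 1.4700i
Iter 1: z = -0.3957 + 1.4700i, |z|^2 = 2.3175
Iter 2: z = -2.4000 + 0.3066i, |z|^2 = 5.8541
Escaped at iteration 2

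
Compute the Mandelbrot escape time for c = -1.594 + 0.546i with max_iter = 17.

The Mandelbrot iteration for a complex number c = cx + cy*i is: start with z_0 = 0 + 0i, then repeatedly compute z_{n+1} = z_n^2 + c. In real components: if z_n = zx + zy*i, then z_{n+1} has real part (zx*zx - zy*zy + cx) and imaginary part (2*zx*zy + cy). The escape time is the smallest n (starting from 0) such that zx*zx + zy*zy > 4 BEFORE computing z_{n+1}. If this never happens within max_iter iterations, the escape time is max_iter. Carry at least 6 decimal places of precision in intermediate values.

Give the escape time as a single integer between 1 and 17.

Answer: 3

Derivation:
z_0 = 0 + 0i, c = -1.5940 + 0.5460i
Iter 1: z = -1.5940 + 0.5460i, |z|^2 = 2.8390
Iter 2: z = 0.6487 + -1.1946i, |z|^2 = 1.8480
Iter 3: z = -2.6003 + -1.0040i, |z|^2 = 7.7698
Escaped at iteration 3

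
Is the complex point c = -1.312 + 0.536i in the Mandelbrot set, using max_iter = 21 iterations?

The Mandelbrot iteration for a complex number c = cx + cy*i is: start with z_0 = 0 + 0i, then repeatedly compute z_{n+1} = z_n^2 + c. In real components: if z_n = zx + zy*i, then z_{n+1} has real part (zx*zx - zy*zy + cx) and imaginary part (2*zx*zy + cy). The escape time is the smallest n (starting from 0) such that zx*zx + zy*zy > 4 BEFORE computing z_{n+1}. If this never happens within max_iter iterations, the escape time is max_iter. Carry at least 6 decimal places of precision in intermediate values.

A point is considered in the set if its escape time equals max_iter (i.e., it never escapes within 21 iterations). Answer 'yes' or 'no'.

z_0 = 0 + 0i, c = -1.3120 + 0.5360i
Iter 1: z = -1.3120 + 0.5360i, |z|^2 = 2.0086
Iter 2: z = 0.1220 + -0.8705i, |z|^2 = 0.7726
Iter 3: z = -2.0548 + 0.3235i, |z|^2 = 4.3269
Escaped at iteration 3

Answer: no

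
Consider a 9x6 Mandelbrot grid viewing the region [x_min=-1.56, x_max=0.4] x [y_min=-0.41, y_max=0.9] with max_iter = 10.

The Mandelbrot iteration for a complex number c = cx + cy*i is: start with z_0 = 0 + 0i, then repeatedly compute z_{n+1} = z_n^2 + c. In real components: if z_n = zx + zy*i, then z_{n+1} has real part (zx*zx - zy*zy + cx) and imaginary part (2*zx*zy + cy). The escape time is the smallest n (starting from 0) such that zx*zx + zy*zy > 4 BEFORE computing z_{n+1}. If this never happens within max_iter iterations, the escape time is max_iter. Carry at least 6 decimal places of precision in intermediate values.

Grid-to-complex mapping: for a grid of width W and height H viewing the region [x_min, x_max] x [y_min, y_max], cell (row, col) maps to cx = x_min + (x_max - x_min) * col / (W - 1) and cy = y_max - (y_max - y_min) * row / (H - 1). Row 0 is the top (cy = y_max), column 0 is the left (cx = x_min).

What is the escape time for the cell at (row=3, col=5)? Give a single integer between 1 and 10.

Answer: 10

Derivation:
z_0 = 0 + 0i, c = -0.3350 + 0.1140i
Iter 1: z = -0.3350 + 0.1140i, |z|^2 = 0.1252
Iter 2: z = -0.2358 + 0.0376i, |z|^2 = 0.0570
Iter 3: z = -0.2808 + 0.0963i, |z|^2 = 0.0881
Iter 4: z = -0.2654 + 0.0599i, |z|^2 = 0.0740
Iter 5: z = -0.2682 + 0.0822i, |z|^2 = 0.0787
Iter 6: z = -0.2698 + 0.0699i, |z|^2 = 0.0777
Iter 7: z = -0.2671 + 0.0763i, |z|^2 = 0.0771
Iter 8: z = -0.2695 + 0.0733i, |z|^2 = 0.0780
Iter 9: z = -0.2677 + 0.0745i, |z|^2 = 0.0772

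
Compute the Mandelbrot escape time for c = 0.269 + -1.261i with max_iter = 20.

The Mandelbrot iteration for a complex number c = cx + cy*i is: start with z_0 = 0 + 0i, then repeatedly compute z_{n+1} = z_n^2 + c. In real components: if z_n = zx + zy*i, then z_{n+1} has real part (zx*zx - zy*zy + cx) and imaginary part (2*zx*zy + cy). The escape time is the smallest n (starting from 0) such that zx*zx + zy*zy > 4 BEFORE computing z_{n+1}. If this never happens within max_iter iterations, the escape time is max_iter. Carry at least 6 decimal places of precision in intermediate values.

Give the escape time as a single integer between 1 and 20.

Answer: 2

Derivation:
z_0 = 0 + 0i, c = 0.2690 + -1.2610i
Iter 1: z = 0.2690 + -1.2610i, |z|^2 = 1.6625
Iter 2: z = -1.2488 + -1.9394i, |z|^2 = 5.3207
Escaped at iteration 2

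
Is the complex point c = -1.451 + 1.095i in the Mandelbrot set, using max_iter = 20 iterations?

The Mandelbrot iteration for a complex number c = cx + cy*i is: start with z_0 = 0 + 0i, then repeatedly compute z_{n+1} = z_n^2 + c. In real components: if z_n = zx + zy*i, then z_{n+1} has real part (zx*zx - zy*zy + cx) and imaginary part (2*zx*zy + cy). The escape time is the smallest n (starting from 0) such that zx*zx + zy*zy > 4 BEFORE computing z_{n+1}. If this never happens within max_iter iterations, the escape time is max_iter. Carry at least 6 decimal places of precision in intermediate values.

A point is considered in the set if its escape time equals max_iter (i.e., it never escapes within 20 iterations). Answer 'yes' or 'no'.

z_0 = 0 + 0i, c = -1.4510 + 1.0950i
Iter 1: z = -1.4510 + 1.0950i, |z|^2 = 3.3044
Iter 2: z = -0.5446 + -2.0827i, |z|^2 = 4.6342
Escaped at iteration 2

Answer: no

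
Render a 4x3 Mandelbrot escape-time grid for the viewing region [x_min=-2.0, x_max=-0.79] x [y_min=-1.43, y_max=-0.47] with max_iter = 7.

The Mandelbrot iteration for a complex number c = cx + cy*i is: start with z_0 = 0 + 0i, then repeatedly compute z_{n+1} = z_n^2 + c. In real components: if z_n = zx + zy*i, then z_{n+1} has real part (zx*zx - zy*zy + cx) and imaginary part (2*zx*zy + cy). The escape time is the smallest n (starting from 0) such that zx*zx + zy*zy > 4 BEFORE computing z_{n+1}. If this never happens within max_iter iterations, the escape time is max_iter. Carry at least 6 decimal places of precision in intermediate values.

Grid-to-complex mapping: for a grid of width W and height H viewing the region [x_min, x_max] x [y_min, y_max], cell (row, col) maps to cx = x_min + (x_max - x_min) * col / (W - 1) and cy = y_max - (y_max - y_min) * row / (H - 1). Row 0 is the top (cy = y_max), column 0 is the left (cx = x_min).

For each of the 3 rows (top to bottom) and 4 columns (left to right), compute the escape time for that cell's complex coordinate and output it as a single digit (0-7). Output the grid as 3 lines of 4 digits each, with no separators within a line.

(row=0, col=0): c = -2.0000 + -0.4700i → escape time 1
(row=0, col=1): c = -1.5967 + -0.4700i → escape time 3
(row=0, col=2): c = -1.1933 + -0.4700i → escape time 5
(row=0, col=3): c = -0.7900 + -0.4700i → escape time 6
(row=1, col=0): c = -2.0000 + -0.9500i → escape time 1
(row=1, col=1): c = -1.5967 + -0.9500i → escape time 2
(row=1, col=2): c = -1.1933 + -0.9500i → escape time 3
(row=1, col=3): c = -0.7900 + -0.9500i → escape time 3
(row=2, col=0): c = -2.0000 + -1.4300i → escape time 1
(row=2, col=1): c = -1.5967 + -1.4300i → escape time 1
(row=2, col=2): c = -1.1933 + -1.4300i → escape time 2
(row=2, col=3): c = -0.7900 + -1.4300i → escape time 2

Answer: 1356
1233
1122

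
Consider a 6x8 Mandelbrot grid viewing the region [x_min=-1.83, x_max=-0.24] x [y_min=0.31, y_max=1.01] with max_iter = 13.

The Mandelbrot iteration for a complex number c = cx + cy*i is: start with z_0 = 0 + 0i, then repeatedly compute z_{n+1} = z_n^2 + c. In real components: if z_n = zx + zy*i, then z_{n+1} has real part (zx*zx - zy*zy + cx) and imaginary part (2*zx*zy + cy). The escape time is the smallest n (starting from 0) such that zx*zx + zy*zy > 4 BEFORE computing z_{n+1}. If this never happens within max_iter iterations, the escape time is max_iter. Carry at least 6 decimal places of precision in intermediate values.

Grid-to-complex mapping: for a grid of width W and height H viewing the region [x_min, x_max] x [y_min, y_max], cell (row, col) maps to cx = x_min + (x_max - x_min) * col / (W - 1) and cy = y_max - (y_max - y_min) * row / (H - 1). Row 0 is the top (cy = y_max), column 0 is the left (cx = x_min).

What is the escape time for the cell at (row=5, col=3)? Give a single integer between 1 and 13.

z_0 = 0 + 0i, c = -0.8760 + 0.5100i
Iter 1: z = -0.8760 + 0.5100i, |z|^2 = 1.0275
Iter 2: z = -0.3687 + -0.3835i, |z|^2 = 0.2830
Iter 3: z = -0.8871 + 0.7928i, |z|^2 = 1.4156
Iter 4: z = -0.7176 + -0.8967i, |z|^2 = 1.3189
Iter 5: z = -1.1651 + 1.7969i, |z|^2 = 4.5862
Escaped at iteration 5

Answer: 5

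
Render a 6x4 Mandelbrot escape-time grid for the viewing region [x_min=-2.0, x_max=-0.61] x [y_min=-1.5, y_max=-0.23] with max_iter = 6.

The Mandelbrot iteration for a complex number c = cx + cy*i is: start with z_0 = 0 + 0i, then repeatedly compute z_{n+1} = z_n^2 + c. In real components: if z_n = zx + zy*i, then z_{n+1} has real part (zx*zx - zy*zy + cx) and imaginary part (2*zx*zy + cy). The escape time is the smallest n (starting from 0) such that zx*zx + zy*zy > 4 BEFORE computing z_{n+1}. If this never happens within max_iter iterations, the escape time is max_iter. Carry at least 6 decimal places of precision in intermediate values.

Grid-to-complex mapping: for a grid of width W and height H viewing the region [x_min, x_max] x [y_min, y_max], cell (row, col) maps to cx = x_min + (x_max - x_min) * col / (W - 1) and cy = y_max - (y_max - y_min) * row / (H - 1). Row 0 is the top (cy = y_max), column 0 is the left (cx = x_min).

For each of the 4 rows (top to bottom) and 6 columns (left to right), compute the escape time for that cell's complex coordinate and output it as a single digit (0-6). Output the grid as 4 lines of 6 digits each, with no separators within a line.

Answer: 145666
133346
112333
111222

Derivation:
(row=0, col=0): c = -2.0000 + -0.2300i → escape time 1
(row=0, col=1): c = -1.7220 + -0.2300i → escape time 4
(row=0, col=2): c = -1.4440 + -0.2300i → escape time 5
(row=0, col=3): c = -1.1660 + -0.2300i → escape time 6
(row=0, col=4): c = -0.8880 + -0.2300i → escape time 6
(row=0, col=5): c = -0.6100 + -0.2300i → escape time 6
(row=1, col=0): c = -2.0000 + -0.6533i → escape time 1
(row=1, col=1): c = -1.7220 + -0.6533i → escape time 3
(row=1, col=2): c = -1.4440 + -0.6533i → escape time 3
(row=1, col=3): c = -1.1660 + -0.6533i → escape time 3
(row=1, col=4): c = -0.8880 + -0.6533i → escape time 4
(row=1, col=5): c = -0.6100 + -0.6533i → escape time 6
(row=2, col=0): c = -2.0000 + -1.0767i → escape time 1
(row=2, col=1): c = -1.7220 + -1.0767i → escape time 1
(row=2, col=2): c = -1.4440 + -1.0767i → escape time 2
(row=2, col=3): c = -1.1660 + -1.0767i → escape time 3
(row=2, col=4): c = -0.8880 + -1.0767i → escape time 3
(row=2, col=5): c = -0.6100 + -1.0767i → escape time 3
(row=3, col=0): c = -2.0000 + -1.5000i → escape time 1
(row=3, col=1): c = -1.7220 + -1.5000i → escape time 1
(row=3, col=2): c = -1.4440 + -1.5000i → escape time 1
(row=3, col=3): c = -1.1660 + -1.5000i → escape time 2
(row=3, col=4): c = -0.8880 + -1.5000i → escape time 2
(row=3, col=5): c = -0.6100 + -1.5000i → escape time 2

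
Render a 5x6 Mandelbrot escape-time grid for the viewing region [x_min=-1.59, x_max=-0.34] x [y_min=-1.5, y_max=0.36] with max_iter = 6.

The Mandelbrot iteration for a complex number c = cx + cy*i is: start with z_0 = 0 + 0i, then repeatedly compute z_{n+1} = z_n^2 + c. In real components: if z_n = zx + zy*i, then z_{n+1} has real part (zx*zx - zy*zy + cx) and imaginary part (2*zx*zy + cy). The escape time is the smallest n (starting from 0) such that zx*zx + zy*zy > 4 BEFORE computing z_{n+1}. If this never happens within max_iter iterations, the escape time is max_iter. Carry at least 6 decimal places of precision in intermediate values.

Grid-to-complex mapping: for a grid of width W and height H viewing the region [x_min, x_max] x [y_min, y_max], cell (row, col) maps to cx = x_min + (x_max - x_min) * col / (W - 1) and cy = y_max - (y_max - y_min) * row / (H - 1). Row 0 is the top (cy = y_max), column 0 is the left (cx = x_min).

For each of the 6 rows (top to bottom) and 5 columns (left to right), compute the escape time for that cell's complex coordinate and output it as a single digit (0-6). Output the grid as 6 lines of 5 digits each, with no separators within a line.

Answer: 46666
66666
46666
33446
23334
12222

Derivation:
(row=0, col=0): c = -1.5900 + 0.3600i → escape time 4
(row=0, col=1): c = -1.2775 + 0.3600i → escape time 6
(row=0, col=2): c = -0.9650 + 0.3600i → escape time 6
(row=0, col=3): c = -0.6525 + 0.3600i → escape time 6
(row=0, col=4): c = -0.3400 + 0.3600i → escape time 6
(row=1, col=0): c = -1.5900 + -0.0120i → escape time 6
(row=1, col=1): c = -1.2775 + -0.0120i → escape time 6
(row=1, col=2): c = -0.9650 + -0.0120i → escape time 6
(row=1, col=3): c = -0.6525 + -0.0120i → escape time 6
(row=1, col=4): c = -0.3400 + -0.0120i → escape time 6
(row=2, col=0): c = -1.5900 + -0.3840i → escape time 4
(row=2, col=1): c = -1.2775 + -0.3840i → escape time 6
(row=2, col=2): c = -0.9650 + -0.3840i → escape time 6
(row=2, col=3): c = -0.6525 + -0.3840i → escape time 6
(row=2, col=4): c = -0.3400 + -0.3840i → escape time 6
(row=3, col=0): c = -1.5900 + -0.7560i → escape time 3
(row=3, col=1): c = -1.2775 + -0.7560i → escape time 3
(row=3, col=2): c = -0.9650 + -0.7560i → escape time 4
(row=3, col=3): c = -0.6525 + -0.7560i → escape time 4
(row=3, col=4): c = -0.3400 + -0.7560i → escape time 6
(row=4, col=0): c = -1.5900 + -1.1280i → escape time 2
(row=4, col=1): c = -1.2775 + -1.1280i → escape time 3
(row=4, col=2): c = -0.9650 + -1.1280i → escape time 3
(row=4, col=3): c = -0.6525 + -1.1280i → escape time 3
(row=4, col=4): c = -0.3400 + -1.1280i → escape time 4
(row=5, col=0): c = -1.5900 + -1.5000i → escape time 1
(row=5, col=1): c = -1.2775 + -1.5000i → escape time 2
(row=5, col=2): c = -0.9650 + -1.5000i → escape time 2
(row=5, col=3): c = -0.6525 + -1.5000i → escape time 2
(row=5, col=4): c = -0.3400 + -1.5000i → escape time 2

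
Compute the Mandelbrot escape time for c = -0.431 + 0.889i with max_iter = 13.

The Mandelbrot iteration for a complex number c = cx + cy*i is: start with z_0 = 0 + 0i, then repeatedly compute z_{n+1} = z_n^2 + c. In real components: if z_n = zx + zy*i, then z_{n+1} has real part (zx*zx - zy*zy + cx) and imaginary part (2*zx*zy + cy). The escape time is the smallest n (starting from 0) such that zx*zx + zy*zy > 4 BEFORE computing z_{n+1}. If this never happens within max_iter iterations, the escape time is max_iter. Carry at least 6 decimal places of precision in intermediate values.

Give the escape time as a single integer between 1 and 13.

z_0 = 0 + 0i, c = -0.4310 + 0.8890i
Iter 1: z = -0.4310 + 0.8890i, |z|^2 = 0.9761
Iter 2: z = -1.0356 + 0.1227i, |z|^2 = 1.0874
Iter 3: z = 0.6263 + 0.6349i, |z|^2 = 0.7954
Iter 4: z = -0.4418 + 1.6843i, |z|^2 = 3.0322
Iter 5: z = -3.0728 + -0.5993i, |z|^2 = 9.8011
Escaped at iteration 5

Answer: 5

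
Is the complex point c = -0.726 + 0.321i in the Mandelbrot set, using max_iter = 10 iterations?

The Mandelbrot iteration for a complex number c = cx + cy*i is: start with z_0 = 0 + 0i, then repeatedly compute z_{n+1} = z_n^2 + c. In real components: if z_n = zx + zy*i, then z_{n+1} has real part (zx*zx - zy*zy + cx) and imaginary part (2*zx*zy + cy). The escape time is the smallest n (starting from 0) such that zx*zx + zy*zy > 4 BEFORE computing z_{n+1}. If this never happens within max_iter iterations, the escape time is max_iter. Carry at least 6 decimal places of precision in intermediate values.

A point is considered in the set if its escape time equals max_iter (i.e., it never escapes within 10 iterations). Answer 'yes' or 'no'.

Answer: yes

Derivation:
z_0 = 0 + 0i, c = -0.7260 + 0.3210i
Iter 1: z = -0.7260 + 0.3210i, |z|^2 = 0.6301
Iter 2: z = -0.3020 + -0.1451i, |z|^2 = 0.1122
Iter 3: z = -0.6559 + 0.4086i, |z|^2 = 0.5971
Iter 4: z = -0.4628 + -0.2150i, |z|^2 = 0.2604
Iter 5: z = -0.5580 + 0.5200i, |z|^2 = 0.5818
Iter 6: z = -0.6850 + -0.2594i, |z|^2 = 0.5365
Iter 7: z = -0.3240 + 0.6764i, |z|^2 = 0.5624
Iter 8: z = -1.0785 + -0.1173i, |z|^2 = 1.1768
Iter 9: z = 0.4233 + 0.5740i, |z|^2 = 0.5087
Did not escape in 10 iterations → in set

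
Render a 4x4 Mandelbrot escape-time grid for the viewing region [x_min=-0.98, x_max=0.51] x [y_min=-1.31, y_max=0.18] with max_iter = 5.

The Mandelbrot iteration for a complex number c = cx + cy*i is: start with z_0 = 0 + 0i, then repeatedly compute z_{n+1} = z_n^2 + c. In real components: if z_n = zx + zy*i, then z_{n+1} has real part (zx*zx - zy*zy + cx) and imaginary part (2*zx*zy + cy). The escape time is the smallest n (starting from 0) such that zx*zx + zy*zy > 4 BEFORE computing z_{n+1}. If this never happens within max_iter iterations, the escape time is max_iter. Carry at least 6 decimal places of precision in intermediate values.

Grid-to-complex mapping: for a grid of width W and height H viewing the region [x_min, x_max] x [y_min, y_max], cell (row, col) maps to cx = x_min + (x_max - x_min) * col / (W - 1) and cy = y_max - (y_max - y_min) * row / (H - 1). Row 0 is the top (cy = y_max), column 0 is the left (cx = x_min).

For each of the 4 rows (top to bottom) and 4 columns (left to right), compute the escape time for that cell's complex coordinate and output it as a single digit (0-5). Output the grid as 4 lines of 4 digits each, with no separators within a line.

Answer: 5555
5555
3553
2322

Derivation:
(row=0, col=0): c = -0.9800 + 0.1800i → escape time 5
(row=0, col=1): c = -0.4833 + 0.1800i → escape time 5
(row=0, col=2): c = 0.0133 + 0.1800i → escape time 5
(row=0, col=3): c = 0.5100 + 0.1800i → escape time 5
(row=1, col=0): c = -0.9800 + -0.3167i → escape time 5
(row=1, col=1): c = -0.4833 + -0.3167i → escape time 5
(row=1, col=2): c = 0.0133 + -0.3167i → escape time 5
(row=1, col=3): c = 0.5100 + -0.3167i → escape time 5
(row=2, col=0): c = -0.9800 + -0.8133i → escape time 3
(row=2, col=1): c = -0.4833 + -0.8133i → escape time 5
(row=2, col=2): c = 0.0133 + -0.8133i → escape time 5
(row=2, col=3): c = 0.5100 + -0.8133i → escape time 3
(row=3, col=0): c = -0.9800 + -1.3100i → escape time 2
(row=3, col=1): c = -0.4833 + -1.3100i → escape time 3
(row=3, col=2): c = 0.0133 + -1.3100i → escape time 2
(row=3, col=3): c = 0.5100 + -1.3100i → escape time 2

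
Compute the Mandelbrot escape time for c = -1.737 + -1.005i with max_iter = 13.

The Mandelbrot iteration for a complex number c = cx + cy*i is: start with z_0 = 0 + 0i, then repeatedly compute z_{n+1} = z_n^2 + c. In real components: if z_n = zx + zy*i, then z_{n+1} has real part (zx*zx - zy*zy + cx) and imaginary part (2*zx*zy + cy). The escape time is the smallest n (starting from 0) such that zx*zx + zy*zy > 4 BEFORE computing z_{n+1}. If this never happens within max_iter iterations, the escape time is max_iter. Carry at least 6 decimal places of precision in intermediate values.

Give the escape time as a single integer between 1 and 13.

Answer: 1

Derivation:
z_0 = 0 + 0i, c = -1.7370 + -1.0050i
Iter 1: z = -1.7370 + -1.0050i, |z|^2 = 4.0272
Escaped at iteration 1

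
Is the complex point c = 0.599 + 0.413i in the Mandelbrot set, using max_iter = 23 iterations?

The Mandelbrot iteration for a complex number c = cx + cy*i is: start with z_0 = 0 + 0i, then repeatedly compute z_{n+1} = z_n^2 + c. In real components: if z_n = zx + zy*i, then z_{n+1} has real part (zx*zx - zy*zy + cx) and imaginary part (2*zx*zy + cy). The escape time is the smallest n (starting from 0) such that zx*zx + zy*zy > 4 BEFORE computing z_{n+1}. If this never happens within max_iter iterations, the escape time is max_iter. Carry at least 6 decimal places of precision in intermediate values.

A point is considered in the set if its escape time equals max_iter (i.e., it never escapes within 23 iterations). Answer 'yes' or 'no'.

Answer: no

Derivation:
z_0 = 0 + 0i, c = 0.5990 + 0.4130i
Iter 1: z = 0.5990 + 0.4130i, |z|^2 = 0.5294
Iter 2: z = 0.7872 + 0.9078i, |z|^2 = 1.4438
Iter 3: z = 0.3947 + 1.8423i, |z|^2 = 3.5497
Iter 4: z = -2.6391 + 1.8672i, |z|^2 = 10.4515
Escaped at iteration 4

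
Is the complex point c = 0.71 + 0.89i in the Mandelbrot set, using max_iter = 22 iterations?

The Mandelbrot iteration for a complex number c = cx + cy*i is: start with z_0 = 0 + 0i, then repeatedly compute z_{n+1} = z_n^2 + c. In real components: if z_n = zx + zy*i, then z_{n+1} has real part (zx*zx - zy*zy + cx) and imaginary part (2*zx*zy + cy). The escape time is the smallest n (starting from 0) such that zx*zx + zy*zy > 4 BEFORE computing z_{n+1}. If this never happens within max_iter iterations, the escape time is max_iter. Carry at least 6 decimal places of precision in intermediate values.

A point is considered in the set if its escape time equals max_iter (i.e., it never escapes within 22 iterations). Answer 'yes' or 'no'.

Answer: no

Derivation:
z_0 = 0 + 0i, c = 0.7100 + 0.8900i
Iter 1: z = 0.7100 + 0.8900i, |z|^2 = 1.2962
Iter 2: z = 0.4220 + 2.1538i, |z|^2 = 4.8169
Escaped at iteration 2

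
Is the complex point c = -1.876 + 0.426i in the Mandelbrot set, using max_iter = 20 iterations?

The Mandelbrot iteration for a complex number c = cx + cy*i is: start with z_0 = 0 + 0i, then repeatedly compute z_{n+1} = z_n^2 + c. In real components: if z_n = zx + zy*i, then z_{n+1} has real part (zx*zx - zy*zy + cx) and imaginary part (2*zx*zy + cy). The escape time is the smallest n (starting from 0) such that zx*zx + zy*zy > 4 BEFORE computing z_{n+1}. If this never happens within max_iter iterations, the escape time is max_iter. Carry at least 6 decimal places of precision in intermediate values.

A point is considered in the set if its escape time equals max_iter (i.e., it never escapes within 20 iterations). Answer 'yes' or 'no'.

z_0 = 0 + 0i, c = -1.8760 + 0.4260i
Iter 1: z = -1.8760 + 0.4260i, |z|^2 = 3.7009
Iter 2: z = 1.4619 + -1.1724i, |z|^2 = 3.5116
Iter 3: z = -1.1133 + -3.0017i, |z|^2 = 10.2497
Escaped at iteration 3

Answer: no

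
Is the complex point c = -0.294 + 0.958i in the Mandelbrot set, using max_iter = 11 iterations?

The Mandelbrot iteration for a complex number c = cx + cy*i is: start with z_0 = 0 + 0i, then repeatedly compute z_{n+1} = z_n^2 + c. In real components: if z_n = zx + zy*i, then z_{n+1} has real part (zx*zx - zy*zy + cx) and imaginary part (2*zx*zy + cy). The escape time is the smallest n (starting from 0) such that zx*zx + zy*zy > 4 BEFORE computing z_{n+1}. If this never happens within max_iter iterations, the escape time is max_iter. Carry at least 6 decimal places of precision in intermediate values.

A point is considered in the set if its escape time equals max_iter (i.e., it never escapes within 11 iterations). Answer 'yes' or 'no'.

z_0 = 0 + 0i, c = -0.2940 + 0.9580i
Iter 1: z = -0.2940 + 0.9580i, |z|^2 = 1.0042
Iter 2: z = -1.1253 + 0.3947i, |z|^2 = 1.4221
Iter 3: z = 0.8166 + 0.0697i, |z|^2 = 0.6717
Iter 4: z = 0.3679 + 1.0718i, |z|^2 = 1.2841
Iter 5: z = -1.3074 + 1.7467i, |z|^2 = 4.7602
Escaped at iteration 5

Answer: no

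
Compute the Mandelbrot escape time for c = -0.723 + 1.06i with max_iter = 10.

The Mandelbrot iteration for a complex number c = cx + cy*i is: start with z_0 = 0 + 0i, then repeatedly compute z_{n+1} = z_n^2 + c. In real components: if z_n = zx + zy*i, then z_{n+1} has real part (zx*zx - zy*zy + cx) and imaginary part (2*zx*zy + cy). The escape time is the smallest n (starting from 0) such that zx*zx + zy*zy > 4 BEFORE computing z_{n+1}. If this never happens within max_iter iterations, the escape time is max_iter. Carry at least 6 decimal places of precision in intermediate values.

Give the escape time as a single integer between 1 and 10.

z_0 = 0 + 0i, c = -0.7230 + 1.0600i
Iter 1: z = -0.7230 + 1.0600i, |z|^2 = 1.6463
Iter 2: z = -1.3239 + -0.4728i, |z|^2 = 1.9761
Iter 3: z = 0.8061 + 2.3117i, |z|^2 = 5.9940
Escaped at iteration 3

Answer: 3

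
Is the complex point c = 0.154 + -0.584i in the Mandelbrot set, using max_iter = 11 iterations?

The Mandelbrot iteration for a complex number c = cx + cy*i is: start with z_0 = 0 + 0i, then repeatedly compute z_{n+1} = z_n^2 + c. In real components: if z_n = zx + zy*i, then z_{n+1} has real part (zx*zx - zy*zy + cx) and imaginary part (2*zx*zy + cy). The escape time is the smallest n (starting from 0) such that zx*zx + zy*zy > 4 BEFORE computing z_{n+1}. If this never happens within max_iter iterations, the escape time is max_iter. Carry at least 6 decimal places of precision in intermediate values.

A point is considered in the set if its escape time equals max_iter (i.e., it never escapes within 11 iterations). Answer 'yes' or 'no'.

z_0 = 0 + 0i, c = 0.1540 + -0.5840i
Iter 1: z = 0.1540 + -0.5840i, |z|^2 = 0.3648
Iter 2: z = -0.1633 + -0.7639i, |z|^2 = 0.6102
Iter 3: z = -0.4028 + -0.3345i, |z|^2 = 0.2741
Iter 4: z = 0.2044 + -0.3145i, |z|^2 = 0.1407
Iter 5: z = 0.0968 + -0.7126i, |z|^2 = 0.5172
Iter 6: z = -0.3444 + -0.7220i, |z|^2 = 0.6399
Iter 7: z = -0.2487 + -0.0867i, |z|^2 = 0.0694
Iter 8: z = 0.2083 + -0.5409i, |z|^2 = 0.3360
Iter 9: z = -0.0952 + -0.8094i, |z|^2 = 0.6641
Iter 10: z = -0.4920 + -0.4300i, |z|^2 = 0.4270
Did not escape in 11 iterations → in set

Answer: yes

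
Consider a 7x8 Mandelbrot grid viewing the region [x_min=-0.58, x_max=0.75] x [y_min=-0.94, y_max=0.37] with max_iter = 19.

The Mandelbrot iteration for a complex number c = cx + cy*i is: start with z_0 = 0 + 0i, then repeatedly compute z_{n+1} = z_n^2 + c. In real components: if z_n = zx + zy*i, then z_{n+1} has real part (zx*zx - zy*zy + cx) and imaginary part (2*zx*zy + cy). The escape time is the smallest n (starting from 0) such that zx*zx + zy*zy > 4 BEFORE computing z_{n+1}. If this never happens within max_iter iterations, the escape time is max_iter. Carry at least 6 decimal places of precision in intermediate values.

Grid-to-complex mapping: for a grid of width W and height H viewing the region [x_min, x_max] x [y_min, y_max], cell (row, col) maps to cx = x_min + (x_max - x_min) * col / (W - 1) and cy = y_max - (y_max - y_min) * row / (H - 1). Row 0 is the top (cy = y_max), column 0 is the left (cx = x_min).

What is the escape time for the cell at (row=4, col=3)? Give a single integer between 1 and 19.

z_0 = 0 + 0i, c = 0.0850 + -0.3786i
Iter 1: z = 0.0850 + -0.3786i, |z|^2 = 0.1505
Iter 2: z = -0.0511 + -0.4429i, |z|^2 = 0.1988
Iter 3: z = -0.1086 + -0.3333i, |z|^2 = 0.1229
Iter 4: z = -0.0143 + -0.3062i, |z|^2 = 0.0940
Iter 5: z = -0.0085 + -0.3698i, |z|^2 = 0.1368
Iter 6: z = -0.0517 + -0.3722i, |z|^2 = 0.1412
Iter 7: z = -0.0509 + -0.3401i, |z|^2 = 0.1183
Iter 8: z = -0.0281 + -0.3440i, |z|^2 = 0.1191
Iter 9: z = -0.0325 + -0.3593i, |z|^2 = 0.1301
Iter 10: z = -0.0430 + -0.3552i, |z|^2 = 0.1280
Iter 11: z = -0.0393 + -0.3480i, |z|^2 = 0.1227
Iter 12: z = -0.0346 + -0.3512i, |z|^2 = 0.1245
Iter 13: z = -0.0371 + -0.3543i, |z|^2 = 0.1269
Iter 14: z = -0.0391 + -0.3522i, |z|^2 = 0.1256
Iter 15: z = -0.0375 + -0.3510i, |z|^2 = 0.1246
Iter 16: z = -0.0368 + -0.3522i, |z|^2 = 0.1254
Iter 17: z = -0.0377 + -0.3527i, |z|^2 = 0.1258
Iter 18: z = -0.0379 + -0.3520i, |z|^2 = 0.1253

Answer: 19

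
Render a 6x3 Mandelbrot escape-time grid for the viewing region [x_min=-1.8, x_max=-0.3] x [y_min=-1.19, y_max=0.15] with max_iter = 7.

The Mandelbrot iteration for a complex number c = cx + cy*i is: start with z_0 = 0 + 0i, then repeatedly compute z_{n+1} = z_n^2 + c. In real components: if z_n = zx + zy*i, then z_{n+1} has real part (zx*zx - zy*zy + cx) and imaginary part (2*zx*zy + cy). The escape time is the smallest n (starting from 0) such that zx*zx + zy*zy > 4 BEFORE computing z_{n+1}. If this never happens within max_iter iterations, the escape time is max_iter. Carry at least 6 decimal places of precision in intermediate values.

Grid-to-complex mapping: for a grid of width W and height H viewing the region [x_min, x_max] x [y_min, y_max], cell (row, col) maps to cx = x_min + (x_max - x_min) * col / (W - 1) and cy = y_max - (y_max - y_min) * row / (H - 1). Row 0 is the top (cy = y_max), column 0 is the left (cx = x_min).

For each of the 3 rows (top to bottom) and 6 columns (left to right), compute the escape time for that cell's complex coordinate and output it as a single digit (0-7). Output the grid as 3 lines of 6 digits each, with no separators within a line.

(row=0, col=0): c = -1.8000 + 0.1500i → escape time 4
(row=0, col=1): c = -1.5000 + 0.1500i → escape time 6
(row=0, col=2): c = -1.2000 + 0.1500i → escape time 7
(row=0, col=3): c = -0.9000 + 0.1500i → escape time 7
(row=0, col=4): c = -0.6000 + 0.1500i → escape time 7
(row=0, col=5): c = -0.3000 + 0.1500i → escape time 7
(row=1, col=0): c = -1.8000 + -0.5200i → escape time 3
(row=1, col=1): c = -1.5000 + -0.5200i → escape time 3
(row=1, col=2): c = -1.2000 + -0.5200i → escape time 4
(row=1, col=3): c = -0.9000 + -0.5200i → escape time 5
(row=1, col=4): c = -0.6000 + -0.5200i → escape time 7
(row=1, col=5): c = -0.3000 + -0.5200i → escape time 7
(row=2, col=0): c = -1.8000 + -1.1900i → escape time 1
(row=2, col=1): c = -1.5000 + -1.1900i → escape time 2
(row=2, col=2): c = -1.2000 + -1.1900i → escape time 2
(row=2, col=3): c = -0.9000 + -1.1900i → escape time 3
(row=2, col=4): c = -0.6000 + -1.1900i → escape time 3
(row=2, col=5): c = -0.3000 + -1.1900i → escape time 3

Answer: 467777
334577
122333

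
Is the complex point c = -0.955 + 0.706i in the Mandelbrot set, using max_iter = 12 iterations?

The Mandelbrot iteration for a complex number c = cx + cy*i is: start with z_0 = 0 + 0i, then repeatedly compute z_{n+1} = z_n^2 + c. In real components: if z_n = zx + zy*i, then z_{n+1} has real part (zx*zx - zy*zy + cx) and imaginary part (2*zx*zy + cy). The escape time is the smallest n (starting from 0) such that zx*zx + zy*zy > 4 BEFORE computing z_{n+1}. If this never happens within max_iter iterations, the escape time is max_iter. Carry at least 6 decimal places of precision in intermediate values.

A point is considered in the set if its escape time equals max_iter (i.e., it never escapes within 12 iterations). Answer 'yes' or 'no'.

Answer: no

Derivation:
z_0 = 0 + 0i, c = -0.9550 + 0.7060i
Iter 1: z = -0.9550 + 0.7060i, |z|^2 = 1.4105
Iter 2: z = -0.5414 + -0.6425i, |z|^2 = 0.7059
Iter 3: z = -1.0746 + 1.4017i, |z|^2 = 3.1195
Iter 4: z = -1.7649 + -2.3066i, |z|^2 = 8.4349
Escaped at iteration 4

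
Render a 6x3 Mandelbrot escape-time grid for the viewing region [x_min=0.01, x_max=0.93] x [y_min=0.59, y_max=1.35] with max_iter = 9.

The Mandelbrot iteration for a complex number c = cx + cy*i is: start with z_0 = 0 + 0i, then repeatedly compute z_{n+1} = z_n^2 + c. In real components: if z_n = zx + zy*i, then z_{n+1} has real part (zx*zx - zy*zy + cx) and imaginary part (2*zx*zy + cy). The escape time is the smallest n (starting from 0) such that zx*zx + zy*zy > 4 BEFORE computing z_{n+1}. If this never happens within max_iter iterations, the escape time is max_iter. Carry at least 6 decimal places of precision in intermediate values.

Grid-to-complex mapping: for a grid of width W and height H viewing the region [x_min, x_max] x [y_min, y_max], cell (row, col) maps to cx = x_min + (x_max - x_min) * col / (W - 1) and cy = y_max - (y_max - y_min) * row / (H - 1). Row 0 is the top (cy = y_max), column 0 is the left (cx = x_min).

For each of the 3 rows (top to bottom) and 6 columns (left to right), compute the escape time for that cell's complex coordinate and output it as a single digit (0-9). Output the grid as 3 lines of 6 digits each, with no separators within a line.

(row=0, col=0): c = 0.0100 + 1.3500i → escape time 2
(row=0, col=1): c = 0.1940 + 1.3500i → escape time 2
(row=0, col=2): c = 0.3780 + 1.3500i → escape time 2
(row=0, col=3): c = 0.5620 + 1.3500i → escape time 2
(row=0, col=4): c = 0.7460 + 1.3500i → escape time 2
(row=0, col=5): c = 0.9300 + 1.3500i → escape time 2
(row=1, col=0): c = 0.0100 + 0.9700i → escape time 6
(row=1, col=1): c = 0.1940 + 0.9700i → escape time 4
(row=1, col=2): c = 0.3780 + 0.9700i → escape time 3
(row=1, col=3): c = 0.5620 + 0.9700i → escape time 2
(row=1, col=4): c = 0.7460 + 0.9700i → escape time 2
(row=1, col=5): c = 0.9300 + 0.9700i → escape time 2
(row=2, col=0): c = 0.0100 + 0.5900i → escape time 9
(row=2, col=1): c = 0.1940 + 0.5900i → escape time 9
(row=2, col=2): c = 0.3780 + 0.5900i → escape time 9
(row=2, col=3): c = 0.5620 + 0.5900i → escape time 3
(row=2, col=4): c = 0.7460 + 0.5900i → escape time 3
(row=2, col=5): c = 0.9300 + 0.5900i → escape time 2

Answer: 222222
643222
999332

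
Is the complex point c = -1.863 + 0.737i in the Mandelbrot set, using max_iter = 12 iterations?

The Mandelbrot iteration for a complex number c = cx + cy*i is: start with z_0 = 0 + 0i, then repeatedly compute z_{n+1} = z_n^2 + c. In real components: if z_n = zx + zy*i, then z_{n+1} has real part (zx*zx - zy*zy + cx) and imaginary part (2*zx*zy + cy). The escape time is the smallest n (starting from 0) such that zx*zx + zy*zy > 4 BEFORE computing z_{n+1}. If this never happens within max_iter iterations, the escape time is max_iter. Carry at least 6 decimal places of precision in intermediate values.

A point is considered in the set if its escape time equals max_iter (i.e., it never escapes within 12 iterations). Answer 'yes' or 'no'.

z_0 = 0 + 0i, c = -1.8630 + 0.7370i
Iter 1: z = -1.8630 + 0.7370i, |z|^2 = 4.0139
Escaped at iteration 1

Answer: no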